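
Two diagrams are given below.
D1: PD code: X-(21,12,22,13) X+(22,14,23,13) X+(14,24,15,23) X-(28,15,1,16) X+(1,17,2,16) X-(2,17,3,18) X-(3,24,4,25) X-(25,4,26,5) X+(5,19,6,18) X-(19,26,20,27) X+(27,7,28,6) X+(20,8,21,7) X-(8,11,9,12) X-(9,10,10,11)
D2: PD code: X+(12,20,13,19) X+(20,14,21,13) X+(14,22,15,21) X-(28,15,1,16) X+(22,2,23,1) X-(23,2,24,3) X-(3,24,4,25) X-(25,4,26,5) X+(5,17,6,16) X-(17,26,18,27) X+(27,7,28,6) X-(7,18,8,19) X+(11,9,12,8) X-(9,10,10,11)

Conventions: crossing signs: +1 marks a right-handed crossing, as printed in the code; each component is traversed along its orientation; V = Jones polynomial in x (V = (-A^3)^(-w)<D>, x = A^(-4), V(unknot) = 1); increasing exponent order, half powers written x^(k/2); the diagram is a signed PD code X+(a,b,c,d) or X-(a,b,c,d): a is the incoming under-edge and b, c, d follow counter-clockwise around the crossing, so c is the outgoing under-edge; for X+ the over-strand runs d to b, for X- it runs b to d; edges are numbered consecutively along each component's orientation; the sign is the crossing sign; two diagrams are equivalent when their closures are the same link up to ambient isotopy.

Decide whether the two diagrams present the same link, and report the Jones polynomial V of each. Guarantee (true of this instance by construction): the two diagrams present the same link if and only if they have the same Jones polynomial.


equivalent: yes
V(D1) = -x^-3 + 2x^-2 - 2x^-1 + 3 - 2x + 2x^2 - x^3  (w -2, c 14, <D> = -A^-18 + 2A^-14 - 2A^-10 + 3A^-6 - 2A^-2 + 2A^2 - A^6)
V(D2) = -x^-3 + 2x^-2 - 2x^-1 + 3 - 2x + 2x^2 - x^3  (w 0, c 14, <D> = -A^-12 + 2A^-8 - 2A^-4 + 3 - 2A^4 + 2A^8 - A^12)
why: all 2 diagrams share one V(x), hence one class


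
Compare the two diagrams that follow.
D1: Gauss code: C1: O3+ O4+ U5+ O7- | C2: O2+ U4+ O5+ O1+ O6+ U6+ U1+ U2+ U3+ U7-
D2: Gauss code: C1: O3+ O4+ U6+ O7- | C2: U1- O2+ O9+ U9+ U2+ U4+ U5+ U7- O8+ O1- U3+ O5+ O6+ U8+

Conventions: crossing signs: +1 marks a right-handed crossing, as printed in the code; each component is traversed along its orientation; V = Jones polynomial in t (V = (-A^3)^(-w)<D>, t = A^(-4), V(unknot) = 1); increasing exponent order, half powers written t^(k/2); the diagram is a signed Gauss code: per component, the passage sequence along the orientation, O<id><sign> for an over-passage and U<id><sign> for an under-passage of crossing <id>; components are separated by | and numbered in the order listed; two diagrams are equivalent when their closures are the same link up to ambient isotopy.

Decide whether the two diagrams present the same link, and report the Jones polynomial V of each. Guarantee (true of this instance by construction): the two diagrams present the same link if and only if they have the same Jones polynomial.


same link: yes
V(D1) = -t^(1/2) - t^(5/2)  [7 crossings, <D> = A^5 + A^13, w = +5]
V(D2) = -t^(1/2) - t^(5/2)  [9 crossings, <D> = A^5 + A^13, w = +5]
insight: one V(t) for all 2 diagrams — one class (guaranteed)


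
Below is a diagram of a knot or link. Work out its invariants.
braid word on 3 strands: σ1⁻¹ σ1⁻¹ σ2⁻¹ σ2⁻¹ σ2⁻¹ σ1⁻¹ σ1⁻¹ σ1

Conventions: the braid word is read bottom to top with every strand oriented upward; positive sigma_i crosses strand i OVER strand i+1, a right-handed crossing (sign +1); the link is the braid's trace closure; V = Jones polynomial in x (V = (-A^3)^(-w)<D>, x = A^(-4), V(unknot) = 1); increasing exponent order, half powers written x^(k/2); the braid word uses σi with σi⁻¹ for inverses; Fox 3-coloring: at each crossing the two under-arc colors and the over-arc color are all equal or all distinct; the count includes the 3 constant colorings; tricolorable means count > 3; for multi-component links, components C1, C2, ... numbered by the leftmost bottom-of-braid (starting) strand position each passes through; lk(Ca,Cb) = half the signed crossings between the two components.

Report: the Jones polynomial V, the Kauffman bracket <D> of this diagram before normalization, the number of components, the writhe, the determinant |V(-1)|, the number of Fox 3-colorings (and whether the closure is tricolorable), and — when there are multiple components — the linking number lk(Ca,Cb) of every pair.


V = x^-8 - 2x^-7 + x^-6 - 2x^-5 + 2x^-4 + x^-2
<D> = A^-10 + 2A^-2 - 2A^2 + A^6 - 2A^10 + A^14 (w = -6)
1 component over 8 crossings, w = -6
27 Fox colorings among 3^8, |V(-1)| = 9: tricolorable
why: the span of V is 6, forcing >= 6 crossings in any diagram


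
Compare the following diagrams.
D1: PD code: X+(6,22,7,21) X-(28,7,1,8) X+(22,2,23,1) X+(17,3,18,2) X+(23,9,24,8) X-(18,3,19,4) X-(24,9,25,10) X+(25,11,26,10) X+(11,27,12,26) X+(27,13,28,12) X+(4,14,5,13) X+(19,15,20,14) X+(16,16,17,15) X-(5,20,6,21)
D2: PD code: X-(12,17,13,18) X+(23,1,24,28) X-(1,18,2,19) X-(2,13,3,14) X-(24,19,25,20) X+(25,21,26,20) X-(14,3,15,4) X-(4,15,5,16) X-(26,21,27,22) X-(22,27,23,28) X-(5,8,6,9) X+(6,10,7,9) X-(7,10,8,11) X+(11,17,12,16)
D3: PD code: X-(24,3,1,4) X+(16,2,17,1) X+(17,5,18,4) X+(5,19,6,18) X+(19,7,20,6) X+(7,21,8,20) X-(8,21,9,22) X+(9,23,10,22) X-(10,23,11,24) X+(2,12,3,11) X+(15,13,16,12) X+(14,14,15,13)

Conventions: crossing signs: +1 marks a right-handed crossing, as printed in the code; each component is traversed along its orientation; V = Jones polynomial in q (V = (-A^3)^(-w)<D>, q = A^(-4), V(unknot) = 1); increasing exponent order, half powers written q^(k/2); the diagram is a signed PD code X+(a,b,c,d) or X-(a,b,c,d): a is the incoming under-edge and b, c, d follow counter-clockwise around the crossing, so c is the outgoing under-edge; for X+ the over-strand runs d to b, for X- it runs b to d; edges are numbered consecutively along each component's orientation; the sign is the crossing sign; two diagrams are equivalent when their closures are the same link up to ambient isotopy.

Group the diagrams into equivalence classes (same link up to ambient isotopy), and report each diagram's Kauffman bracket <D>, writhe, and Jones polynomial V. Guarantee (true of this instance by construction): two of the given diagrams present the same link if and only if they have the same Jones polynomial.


equivalence classes: {D1, D3} | {D2}
D1 (bracket -A^-6 + A^-2 - A^2 + 2A^6 - A^10 + A^14; 14 crossings at w = +6): V = q - q^2 + 2q^3 - q^4 + q^5 - q^6
D2 (bracket A^-14 + A^-6 - A^-2; 14 crossings at w = -6): V = -q^-4 + q^-3 + q^-1
V(D3) = q - q^2 + 2q^3 - q^4 + q^5 - q^6  (w +6, c 12, <D> = -A^-6 + A^-2 - A^2 + 2A^6 - A^10 + A^14)
observation: 2 classes among 3 diagrams; unequal V(q) rules out equality


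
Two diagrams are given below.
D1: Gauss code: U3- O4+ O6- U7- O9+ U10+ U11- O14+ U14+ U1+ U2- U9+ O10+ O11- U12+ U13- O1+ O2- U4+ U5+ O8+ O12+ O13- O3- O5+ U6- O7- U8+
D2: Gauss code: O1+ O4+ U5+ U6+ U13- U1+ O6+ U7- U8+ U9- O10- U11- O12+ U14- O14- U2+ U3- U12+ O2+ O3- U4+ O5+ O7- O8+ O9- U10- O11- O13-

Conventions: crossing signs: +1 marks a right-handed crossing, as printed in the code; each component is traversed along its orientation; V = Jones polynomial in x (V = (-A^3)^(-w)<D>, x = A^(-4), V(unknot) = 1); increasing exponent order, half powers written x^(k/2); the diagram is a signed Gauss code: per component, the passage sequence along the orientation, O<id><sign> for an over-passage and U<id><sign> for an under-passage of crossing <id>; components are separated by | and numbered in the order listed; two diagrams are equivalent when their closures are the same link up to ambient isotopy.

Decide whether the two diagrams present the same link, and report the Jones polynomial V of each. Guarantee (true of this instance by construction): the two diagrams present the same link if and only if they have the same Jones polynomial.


same link: yes
V(D1) = 1  [14 crossings, <D> = A^6, w = +2]
V(D2) = 1  [14 crossings, <D> = 1, w = 0]
insight: one V(x) for all 2 diagrams — one class (guaranteed)


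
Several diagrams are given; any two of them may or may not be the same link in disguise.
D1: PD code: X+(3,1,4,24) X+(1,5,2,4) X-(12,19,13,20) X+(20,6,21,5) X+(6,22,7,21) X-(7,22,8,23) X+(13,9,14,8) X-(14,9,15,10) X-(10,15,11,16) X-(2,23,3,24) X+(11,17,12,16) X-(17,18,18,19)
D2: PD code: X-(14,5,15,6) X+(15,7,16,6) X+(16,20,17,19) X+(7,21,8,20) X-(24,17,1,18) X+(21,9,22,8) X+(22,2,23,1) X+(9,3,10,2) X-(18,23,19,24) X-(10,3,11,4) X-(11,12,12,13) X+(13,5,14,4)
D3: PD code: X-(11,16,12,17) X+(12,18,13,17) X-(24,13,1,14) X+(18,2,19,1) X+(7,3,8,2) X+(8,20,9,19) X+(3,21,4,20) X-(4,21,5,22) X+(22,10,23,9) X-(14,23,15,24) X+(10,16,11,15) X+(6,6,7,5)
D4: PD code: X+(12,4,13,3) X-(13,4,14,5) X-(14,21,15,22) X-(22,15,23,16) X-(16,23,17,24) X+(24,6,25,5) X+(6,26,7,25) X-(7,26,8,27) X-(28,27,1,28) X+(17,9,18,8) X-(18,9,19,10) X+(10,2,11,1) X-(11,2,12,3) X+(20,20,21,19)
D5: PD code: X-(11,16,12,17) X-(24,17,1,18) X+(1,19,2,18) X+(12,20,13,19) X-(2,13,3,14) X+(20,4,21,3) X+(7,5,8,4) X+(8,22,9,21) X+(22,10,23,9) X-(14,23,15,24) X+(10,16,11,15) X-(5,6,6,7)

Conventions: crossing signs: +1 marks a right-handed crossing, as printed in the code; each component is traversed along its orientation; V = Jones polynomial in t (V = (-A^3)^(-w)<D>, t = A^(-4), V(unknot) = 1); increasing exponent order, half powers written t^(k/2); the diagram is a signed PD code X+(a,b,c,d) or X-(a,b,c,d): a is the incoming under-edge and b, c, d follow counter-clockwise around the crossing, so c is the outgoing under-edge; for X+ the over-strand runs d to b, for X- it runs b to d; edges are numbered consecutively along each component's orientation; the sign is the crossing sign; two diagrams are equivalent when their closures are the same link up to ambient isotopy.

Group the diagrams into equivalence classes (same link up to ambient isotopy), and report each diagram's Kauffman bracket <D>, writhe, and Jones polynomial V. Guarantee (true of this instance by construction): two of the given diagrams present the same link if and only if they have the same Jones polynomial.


grouping into links: {D1} | {D2, D3, D5} | {D4}
V(D1) = 1  (w 0, c 12, <D> = 1)
D2 (bracket A^-14 - 2A^-10 + 2A^-6 - 2A^-2 + 2A^2 - A^6 + A^10; 12 crossings at w = +2): V = t^-1 - 1 + 2t - 2t^2 + 2t^3 - 2t^4 + t^5
D3 (bracket A^-8 - 2A^-4 + 2 - 2A^4 + 2A^8 - A^12 + A^16; 12 crossings at w = +4): V = t^-1 - 1 + 2t - 2t^2 + 2t^3 - 2t^4 + t^5
D4 (bracket A^-2 + A^6 - A^10; 14 crossings at w = -2): V = -t^-4 + t^-3 + t^-1
V(D5) = t^-1 - 1 + 2t - 2t^2 + 2t^3 - 2t^4 + t^5  [12 crossings, <D> = A^-14 - 2A^-10 + 2A^-6 - 2A^-2 + 2A^2 - A^6 + A^10, w = +2]
key observation: 3 classes among 5 diagrams; unequal V(t) rules out equality


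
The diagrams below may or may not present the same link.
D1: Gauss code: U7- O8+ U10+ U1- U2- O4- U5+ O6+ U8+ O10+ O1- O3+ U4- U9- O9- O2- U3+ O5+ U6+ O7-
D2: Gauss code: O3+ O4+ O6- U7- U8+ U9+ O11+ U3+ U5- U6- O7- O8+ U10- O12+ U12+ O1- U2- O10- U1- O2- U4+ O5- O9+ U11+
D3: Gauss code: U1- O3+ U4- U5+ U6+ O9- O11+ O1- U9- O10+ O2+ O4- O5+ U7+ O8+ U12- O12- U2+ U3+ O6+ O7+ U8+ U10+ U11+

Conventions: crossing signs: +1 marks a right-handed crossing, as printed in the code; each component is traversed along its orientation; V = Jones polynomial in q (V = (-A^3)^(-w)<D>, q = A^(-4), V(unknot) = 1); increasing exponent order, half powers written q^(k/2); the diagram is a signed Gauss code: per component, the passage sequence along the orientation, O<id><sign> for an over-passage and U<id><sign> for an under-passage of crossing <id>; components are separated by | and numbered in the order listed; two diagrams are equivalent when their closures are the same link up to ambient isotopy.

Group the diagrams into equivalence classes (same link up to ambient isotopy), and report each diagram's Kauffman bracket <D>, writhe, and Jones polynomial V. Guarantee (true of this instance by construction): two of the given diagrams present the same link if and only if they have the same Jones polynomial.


equivalence classes: {D1} | {D2} | {D3}
D1 (bracket A^-20 - 2A^-16 + 2A^-12 - 2A^-8 + 2A^-4 - 1 + A^4; 10 crossings at w = 0): V = q^-1 - 1 + 2q - 2q^2 + 2q^3 - 2q^4 + q^5
D2 (bracket -A^-12 + A^-8 - A^-4 + 3 - A^4 + A^8 - A^12; 12 crossings at w = 0): V = -q^-3 + q^-2 - q^-1 + 3 - q + q^2 - q^3
D3 (bracket -A^-16 + A^-12 - A^-8 + A^-4 + A^4; 12 crossings at w = +4): V = q^2 + q^4 - q^5 + q^6 - q^7
key observation: 3 values of V(q) split the 3 diagrams


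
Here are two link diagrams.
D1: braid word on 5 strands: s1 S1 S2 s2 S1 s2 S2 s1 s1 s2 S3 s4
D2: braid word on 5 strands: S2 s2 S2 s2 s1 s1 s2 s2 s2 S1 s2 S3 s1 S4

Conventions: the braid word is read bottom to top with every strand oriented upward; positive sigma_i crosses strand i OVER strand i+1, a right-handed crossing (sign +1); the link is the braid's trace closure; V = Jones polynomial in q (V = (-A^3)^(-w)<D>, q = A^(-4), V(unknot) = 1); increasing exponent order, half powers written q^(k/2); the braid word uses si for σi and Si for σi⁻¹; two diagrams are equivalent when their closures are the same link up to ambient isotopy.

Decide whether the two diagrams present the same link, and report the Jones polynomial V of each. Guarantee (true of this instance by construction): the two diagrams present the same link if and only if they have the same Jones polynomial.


equivalent: no
D1 (bracket A^6; 12 crossings at w = +2): V = 1
D2 (bracket -A^-24 + 2A^-20 - 3A^-16 + 3A^-12 - 3A^-8 + 3A^-4 - 1 + A^4; 14 crossings at w = +4): V = q^2 - q^3 + 3q^4 - 3q^5 + 3q^6 - 3q^7 + 2q^8 - q^9
key observation: 2 values of V(q) split the 2 diagrams


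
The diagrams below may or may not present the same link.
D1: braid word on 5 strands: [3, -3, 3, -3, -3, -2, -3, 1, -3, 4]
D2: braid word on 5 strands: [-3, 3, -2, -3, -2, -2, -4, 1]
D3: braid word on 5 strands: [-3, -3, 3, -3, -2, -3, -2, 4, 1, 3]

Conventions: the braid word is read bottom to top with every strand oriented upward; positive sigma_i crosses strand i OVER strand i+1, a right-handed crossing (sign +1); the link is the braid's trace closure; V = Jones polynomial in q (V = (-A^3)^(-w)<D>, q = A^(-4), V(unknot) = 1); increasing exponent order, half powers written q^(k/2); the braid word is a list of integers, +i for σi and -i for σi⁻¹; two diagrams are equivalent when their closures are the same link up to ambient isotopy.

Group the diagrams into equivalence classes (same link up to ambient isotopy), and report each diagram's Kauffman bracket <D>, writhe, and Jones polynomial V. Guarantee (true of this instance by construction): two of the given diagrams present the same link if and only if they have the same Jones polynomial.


classes: {D1, D2, D3}
V(D1) = -q^-4 + q^-3 + q^-1  [10 crossings, <D> = A^-2 + A^6 - A^10, w = -2]
V(D2) = -q^-4 + q^-3 + q^-1  [8 crossings, <D> = A^-8 + 1 - A^4, w = -4]
V(D3) = -q^-4 + q^-3 + q^-1  (w -2, c 10, <D> = A^-2 + A^6 - A^10)
insight: one V(q) for all 3 diagrams — one class (guaranteed)


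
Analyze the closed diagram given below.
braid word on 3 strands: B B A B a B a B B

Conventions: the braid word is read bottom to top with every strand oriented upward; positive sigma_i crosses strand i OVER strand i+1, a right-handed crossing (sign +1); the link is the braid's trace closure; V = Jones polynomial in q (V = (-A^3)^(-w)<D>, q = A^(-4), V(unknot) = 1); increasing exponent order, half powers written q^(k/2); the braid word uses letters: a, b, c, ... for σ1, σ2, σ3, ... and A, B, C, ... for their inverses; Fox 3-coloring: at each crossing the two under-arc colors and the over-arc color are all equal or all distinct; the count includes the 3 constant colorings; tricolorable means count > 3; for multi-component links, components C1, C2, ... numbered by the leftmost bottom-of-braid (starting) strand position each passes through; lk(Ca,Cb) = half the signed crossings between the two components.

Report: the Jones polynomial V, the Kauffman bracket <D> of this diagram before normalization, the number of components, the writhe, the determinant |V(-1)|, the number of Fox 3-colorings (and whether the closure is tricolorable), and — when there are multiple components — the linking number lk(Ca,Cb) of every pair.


V(q) = q^(-13/2) - q^(-11/2) + q^(-9/2) - 2q^(-7/2) - q^(-3/2)
bracket: A^-9 + 2A^-1 - A^3 + A^7 - A^11, w = -5
2 components, writhe -5, over 9 crossings
lk(C1,C2) = -1
det 6, colorings 9 of 3^9 — tricolorable
observation: w = -5 (over 9 crossings) is diagram-only; (-A^3)^(5) removes it from V


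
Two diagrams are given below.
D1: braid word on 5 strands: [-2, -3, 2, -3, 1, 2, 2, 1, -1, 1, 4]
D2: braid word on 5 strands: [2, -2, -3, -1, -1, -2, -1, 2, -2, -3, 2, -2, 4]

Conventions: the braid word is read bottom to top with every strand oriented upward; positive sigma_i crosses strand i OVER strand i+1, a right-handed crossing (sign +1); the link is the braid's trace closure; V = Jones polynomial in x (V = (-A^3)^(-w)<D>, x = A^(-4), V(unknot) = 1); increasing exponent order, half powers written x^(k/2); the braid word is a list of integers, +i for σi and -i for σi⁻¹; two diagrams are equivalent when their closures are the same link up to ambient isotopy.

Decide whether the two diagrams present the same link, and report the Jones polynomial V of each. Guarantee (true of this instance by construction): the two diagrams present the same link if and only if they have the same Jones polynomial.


equivalent: no
D1 (bracket A^-9 - A^-5 + 3A^-1 - 2A^3 + 2A^7 - 2A^11 + A^15; 11 crossings at w = +3): V = -x^(-3/2) + 2x^(-1/2) - 2x^(1/2) + 2x^(3/2) - 3x^(5/2) + x^(7/2) - x^(9/2)
V(D2) = x^(-13/2) - x^(-11/2) + x^(-9/2) - 2x^(-7/2) - x^(-3/2)  [13 crossings, <D> = A^-9 + 2A^-1 - A^3 + A^7 - A^11, w = -5]
observation: V(x) takes 2 values over 2 diagrams, fixing the grouping


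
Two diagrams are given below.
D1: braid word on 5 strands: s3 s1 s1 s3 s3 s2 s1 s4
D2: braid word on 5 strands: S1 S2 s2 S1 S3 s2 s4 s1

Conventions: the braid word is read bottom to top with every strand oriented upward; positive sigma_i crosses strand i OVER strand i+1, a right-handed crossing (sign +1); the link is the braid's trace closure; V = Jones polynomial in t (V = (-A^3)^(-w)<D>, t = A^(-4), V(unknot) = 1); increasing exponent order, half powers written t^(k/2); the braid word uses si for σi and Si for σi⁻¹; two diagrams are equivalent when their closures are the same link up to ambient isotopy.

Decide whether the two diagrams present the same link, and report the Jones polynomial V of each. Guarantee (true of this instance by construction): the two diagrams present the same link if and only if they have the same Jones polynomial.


same link: no
V(D1) = t^2 + 2t^4 - 2t^5 + t^6 - 2t^7 + t^8  [8 crossings, <D> = A^-8 - 2A^-4 + 1 - 2A^4 + 2A^8 + A^16, w = +8]
V(D2) = 1  (w 0, c 8, <D> = 1)
note: V(t) takes 2 values over 2 diagrams, fixing the grouping


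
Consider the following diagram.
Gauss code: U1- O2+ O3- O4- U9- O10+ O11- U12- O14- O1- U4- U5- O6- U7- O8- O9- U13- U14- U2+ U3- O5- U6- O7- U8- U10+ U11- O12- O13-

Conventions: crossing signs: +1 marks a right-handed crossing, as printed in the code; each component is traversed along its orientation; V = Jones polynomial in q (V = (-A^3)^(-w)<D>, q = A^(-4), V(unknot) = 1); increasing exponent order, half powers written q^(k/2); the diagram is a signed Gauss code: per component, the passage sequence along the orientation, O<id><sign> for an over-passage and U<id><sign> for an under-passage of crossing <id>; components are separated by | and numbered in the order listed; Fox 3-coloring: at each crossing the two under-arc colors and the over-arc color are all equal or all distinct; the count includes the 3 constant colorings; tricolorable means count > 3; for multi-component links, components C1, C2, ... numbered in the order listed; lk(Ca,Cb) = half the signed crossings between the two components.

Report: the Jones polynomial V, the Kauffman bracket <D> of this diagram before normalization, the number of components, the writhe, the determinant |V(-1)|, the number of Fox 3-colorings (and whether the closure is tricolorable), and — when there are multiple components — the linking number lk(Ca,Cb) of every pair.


V(q) = -q^-10 + q^-6 + q^-4
bracket: A^-14 + A^-6 - A^10, w = -10
1 component, writhe -10, over 14 crossings
det 1, colorings 3 of 3^14 — not tricolorable
observation: |V(-1)| = 1: so not tricolorable, since 3 does not divide 1


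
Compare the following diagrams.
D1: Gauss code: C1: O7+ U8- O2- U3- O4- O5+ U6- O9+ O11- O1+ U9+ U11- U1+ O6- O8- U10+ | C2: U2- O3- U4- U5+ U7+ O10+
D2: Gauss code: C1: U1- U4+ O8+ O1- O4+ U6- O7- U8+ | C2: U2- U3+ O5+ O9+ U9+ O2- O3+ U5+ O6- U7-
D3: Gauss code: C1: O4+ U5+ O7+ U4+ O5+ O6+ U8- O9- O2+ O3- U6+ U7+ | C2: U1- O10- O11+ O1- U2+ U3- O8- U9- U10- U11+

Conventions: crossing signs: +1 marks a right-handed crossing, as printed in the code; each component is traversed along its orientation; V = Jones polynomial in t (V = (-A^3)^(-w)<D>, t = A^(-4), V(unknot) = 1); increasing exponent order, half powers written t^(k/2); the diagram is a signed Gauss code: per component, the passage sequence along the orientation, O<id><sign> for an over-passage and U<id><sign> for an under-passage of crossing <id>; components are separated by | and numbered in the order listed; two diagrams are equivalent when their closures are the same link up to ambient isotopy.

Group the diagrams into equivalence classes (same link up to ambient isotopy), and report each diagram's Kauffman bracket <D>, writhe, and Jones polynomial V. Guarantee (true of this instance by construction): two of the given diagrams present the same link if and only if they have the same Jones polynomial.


classes: {D1} | {D2} | {D3}
V(D1) = t^(-7/2) - 2t^(-5/2) + t^(-3/2) - 2t^(-1/2) + t^(1/2) - t^(3/2)  [11 crossings, <D> = A^-9 - A^-5 + 2A^-1 - A^3 + 2A^7 - A^11, w = -1]
V(D2) = -t^(-5/2) - t^(-1/2)  [9 crossings, <D> = A^5 + A^13, w = +1]
V(D3) = -t^(-3/2) - 2t^(1/2) + t^(3/2) - t^(5/2) + t^(7/2)  [11 crossings, <D> = -A^-11 + A^-7 - A^-3 + 2A + A^9, w = +1]
note: V(t) takes 3 values over 3 diagrams, fixing the grouping


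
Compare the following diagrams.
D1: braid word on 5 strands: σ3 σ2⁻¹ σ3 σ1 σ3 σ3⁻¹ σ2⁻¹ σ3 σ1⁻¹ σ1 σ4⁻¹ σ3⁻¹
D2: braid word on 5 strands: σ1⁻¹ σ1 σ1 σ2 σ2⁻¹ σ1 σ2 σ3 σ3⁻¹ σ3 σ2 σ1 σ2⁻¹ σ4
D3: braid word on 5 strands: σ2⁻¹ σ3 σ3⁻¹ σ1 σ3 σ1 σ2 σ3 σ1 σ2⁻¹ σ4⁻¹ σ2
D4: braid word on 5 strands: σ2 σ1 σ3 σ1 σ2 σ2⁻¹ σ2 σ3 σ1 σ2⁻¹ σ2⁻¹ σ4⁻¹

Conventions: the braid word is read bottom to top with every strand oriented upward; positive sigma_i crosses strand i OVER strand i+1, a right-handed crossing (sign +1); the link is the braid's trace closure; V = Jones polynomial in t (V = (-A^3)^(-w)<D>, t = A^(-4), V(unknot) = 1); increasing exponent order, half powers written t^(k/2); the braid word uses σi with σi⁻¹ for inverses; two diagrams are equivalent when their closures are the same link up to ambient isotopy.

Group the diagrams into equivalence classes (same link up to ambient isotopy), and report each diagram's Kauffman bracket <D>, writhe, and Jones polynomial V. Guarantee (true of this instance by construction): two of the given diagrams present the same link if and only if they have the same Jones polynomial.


grouping into links: {D1} | {D2, D3, D4}
V(D1) = t^-2 - t^-1 + 1 - t + t^2  (w 0, c 12, <D> = A^-8 - A^-4 + 1 - A^4 + A^8)
V(D2) = t - t^2 + 2t^3 - t^4 + t^5 - t^6  (w +6, c 14, <D> = -A^-6 + A^-2 - A^2 + 2A^6 - A^10 + A^14)
V(D3) = t - t^2 + 2t^3 - t^4 + t^5 - t^6  [12 crossings, <D> = -A^-12 + A^-8 - A^-4 + 2 - A^4 + A^8, w = +4]
D4 (bracket -A^-12 + A^-8 - A^-4 + 2 - A^4 + A^8; 12 crossings at w = +4): V = t - t^2 + 2t^3 - t^4 + t^5 - t^6
key observation: comparing 4 Jones polynomials yields 2 groups


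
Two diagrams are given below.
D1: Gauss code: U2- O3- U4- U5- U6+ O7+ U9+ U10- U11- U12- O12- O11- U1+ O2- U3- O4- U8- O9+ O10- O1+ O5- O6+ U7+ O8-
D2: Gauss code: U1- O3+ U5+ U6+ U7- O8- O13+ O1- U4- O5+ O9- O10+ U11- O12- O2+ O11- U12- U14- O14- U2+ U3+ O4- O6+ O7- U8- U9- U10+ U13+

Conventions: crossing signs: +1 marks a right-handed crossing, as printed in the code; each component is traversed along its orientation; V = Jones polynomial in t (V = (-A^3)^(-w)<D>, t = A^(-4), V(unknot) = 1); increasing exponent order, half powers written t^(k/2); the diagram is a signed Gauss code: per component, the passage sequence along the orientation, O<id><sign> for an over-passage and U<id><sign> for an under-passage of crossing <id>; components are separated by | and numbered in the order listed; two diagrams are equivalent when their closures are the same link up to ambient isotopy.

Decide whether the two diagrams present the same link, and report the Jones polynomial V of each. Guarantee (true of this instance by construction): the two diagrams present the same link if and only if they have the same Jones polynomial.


same link: no
V(D1) = t^-5 - 2t^-4 + 2t^-3 - 2t^-2 + 2t^-1 - 1 + t  [12 crossings, <D> = A^-16 - A^-12 + 2A^-8 - 2A^-4 + 2 - 2A^4 + A^8, w = -4]
V(D2) = t^-2 - t^-1 + 1 - t + t^2  [14 crossings, <D> = A^-14 - A^-10 + A^-6 - A^-2 + A^2, w = -2]
insight: comparing 2 Jones polynomials yields 2 groups


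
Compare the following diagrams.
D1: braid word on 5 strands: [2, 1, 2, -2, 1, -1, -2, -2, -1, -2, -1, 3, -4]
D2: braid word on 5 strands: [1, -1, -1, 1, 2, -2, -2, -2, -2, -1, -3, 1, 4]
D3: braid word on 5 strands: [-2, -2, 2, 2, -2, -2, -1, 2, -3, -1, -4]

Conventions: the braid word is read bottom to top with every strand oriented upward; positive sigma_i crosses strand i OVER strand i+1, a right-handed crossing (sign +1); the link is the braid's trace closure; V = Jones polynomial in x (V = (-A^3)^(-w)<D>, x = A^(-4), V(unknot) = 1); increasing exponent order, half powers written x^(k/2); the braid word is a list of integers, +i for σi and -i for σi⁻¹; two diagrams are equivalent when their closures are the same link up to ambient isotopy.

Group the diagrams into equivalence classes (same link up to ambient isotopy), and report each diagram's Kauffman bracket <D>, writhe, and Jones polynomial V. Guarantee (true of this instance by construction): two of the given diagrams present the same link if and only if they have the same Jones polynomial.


grouping into links: {D1, D2} | {D3}
V(D1) = x^(-9/2) - x^(-5/2) - x^(-3/2) - x^(-1/2)  (w -3, c 13, <D> = A^-7 + A^-3 + A - A^9)
V(D2) = x^(-9/2) - x^(-5/2) - x^(-3/2) - x^(-1/2)  [13 crossings, <D> = A^-7 + A^-3 + A - A^9, w = -3]
D3 (bracket A^-13 - A^-9 + A^-5 + A^3; 11 crossings at w = -5): V = -x^(-9/2) - x^(-5/2) + x^(-3/2) - x^(-1/2)
why: 2 values of V(x) split the 3 diagrams


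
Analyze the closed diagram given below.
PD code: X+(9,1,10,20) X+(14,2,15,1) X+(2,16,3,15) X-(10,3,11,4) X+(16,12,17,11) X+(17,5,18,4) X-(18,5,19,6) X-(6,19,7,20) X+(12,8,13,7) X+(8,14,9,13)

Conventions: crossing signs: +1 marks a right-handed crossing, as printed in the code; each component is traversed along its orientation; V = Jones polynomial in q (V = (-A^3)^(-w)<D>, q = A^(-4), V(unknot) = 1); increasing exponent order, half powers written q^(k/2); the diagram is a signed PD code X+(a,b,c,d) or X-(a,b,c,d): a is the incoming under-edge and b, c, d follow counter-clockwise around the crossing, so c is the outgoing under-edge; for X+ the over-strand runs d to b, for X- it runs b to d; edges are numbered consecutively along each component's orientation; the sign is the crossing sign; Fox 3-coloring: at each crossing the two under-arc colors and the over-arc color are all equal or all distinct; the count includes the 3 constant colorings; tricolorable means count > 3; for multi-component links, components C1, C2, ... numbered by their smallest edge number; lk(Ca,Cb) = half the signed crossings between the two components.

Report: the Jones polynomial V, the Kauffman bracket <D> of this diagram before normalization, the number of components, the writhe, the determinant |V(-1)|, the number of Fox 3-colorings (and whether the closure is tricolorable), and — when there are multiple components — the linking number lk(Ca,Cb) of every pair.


V = q - q^2 + 2q^3 - q^4 + q^5 - q^6
<D> = -A^-12 + A^-8 - A^-4 + 2 - A^4 + A^8 (w = +4)
1 component over 10 crossings, w = +4
3 Fox colorings among 3^10, |V(-1)| = 7: not tricolorable
why: V spans 5 powers of q: at least 5 crossings in any diagram


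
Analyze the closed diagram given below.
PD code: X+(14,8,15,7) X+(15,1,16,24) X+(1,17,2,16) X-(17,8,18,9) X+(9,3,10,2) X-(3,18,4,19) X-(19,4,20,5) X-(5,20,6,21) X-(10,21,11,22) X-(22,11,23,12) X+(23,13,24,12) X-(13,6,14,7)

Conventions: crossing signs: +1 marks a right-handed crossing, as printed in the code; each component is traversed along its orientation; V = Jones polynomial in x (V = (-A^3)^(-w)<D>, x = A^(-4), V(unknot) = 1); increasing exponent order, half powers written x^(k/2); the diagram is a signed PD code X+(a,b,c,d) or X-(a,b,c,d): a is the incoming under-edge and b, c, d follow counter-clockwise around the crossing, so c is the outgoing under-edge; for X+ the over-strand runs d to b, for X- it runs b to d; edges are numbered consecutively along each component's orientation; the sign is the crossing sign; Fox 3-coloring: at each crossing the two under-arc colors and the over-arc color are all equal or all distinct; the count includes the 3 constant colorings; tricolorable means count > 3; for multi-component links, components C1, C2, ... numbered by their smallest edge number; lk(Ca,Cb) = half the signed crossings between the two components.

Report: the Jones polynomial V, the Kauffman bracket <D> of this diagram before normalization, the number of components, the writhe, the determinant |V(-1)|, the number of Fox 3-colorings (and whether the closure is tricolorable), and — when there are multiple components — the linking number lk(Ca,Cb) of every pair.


V(x) = x^-5 - 2x^-4 + 2x^-3 - 2x^-2 + 2x^-1 - 1 + x
bracket: A^-10 - A^-6 + 2A^-2 - 2A^2 + 2A^6 - 2A^10 + A^14, w = -2
1 component, writhe -2, over 12 crossings
det 11, colorings 3 of 3^12 — not tricolorable
observation: |V(-1)| = 11: so not tricolorable, since 3 does not divide 11


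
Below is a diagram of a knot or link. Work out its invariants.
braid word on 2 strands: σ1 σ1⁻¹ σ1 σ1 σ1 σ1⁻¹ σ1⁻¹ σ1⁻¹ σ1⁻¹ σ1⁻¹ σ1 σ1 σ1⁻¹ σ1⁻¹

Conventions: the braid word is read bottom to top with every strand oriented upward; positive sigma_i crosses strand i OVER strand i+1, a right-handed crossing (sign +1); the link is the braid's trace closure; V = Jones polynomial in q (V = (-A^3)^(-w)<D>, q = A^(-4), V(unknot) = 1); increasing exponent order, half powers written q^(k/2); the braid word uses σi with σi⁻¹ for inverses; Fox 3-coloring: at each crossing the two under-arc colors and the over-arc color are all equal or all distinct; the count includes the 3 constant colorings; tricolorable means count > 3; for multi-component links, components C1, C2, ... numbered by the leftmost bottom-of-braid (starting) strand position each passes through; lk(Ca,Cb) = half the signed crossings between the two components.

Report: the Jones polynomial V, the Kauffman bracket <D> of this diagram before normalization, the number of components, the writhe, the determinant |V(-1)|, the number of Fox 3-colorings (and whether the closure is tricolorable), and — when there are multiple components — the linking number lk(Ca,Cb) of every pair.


V(q) = -q^(-5/2) - q^(-1/2)
bracket: -A^-4 - A^4, w = -2
2 components, writhe -2, over 14 crossings
lk(C1,C2) = -1
det 2, colorings 3 of 3^14 — not tricolorable
observation: summing lk over 1 pair gives -1


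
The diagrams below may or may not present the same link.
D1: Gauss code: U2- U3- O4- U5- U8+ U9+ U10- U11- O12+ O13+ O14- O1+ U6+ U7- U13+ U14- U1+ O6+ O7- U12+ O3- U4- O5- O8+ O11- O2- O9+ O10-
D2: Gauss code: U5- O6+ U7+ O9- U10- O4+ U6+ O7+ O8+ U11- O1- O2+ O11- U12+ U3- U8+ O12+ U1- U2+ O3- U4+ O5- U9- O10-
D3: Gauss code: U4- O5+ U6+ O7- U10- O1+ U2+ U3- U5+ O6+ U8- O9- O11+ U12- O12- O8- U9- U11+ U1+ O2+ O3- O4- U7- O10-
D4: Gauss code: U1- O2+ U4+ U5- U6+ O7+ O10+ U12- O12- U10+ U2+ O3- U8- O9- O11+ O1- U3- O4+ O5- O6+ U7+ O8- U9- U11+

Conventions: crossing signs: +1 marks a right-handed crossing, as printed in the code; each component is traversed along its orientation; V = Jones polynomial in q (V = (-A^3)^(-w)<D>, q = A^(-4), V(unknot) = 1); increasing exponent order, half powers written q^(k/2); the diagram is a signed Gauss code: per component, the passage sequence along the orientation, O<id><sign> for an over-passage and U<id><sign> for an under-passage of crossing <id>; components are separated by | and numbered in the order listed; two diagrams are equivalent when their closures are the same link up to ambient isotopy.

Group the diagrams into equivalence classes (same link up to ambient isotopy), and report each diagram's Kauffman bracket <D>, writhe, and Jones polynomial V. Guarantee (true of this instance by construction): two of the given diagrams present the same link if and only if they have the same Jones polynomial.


grouping into links: {D1} | {D2, D3, D4}
V(D1) = -q^-4 + q^-3 + q^-1  (w -2, c 14, <D> = A^-2 + A^6 - A^10)
D2 (bracket -A^-12 + 2A^-8 - 2A^-4 + 3 - 2A^4 + 2A^8 - A^12; 12 crossings at w = 0): V = -q^-3 + 2q^-2 - 2q^-1 + 3 - 2q + 2q^2 - q^3
V(D3) = -q^-3 + 2q^-2 - 2q^-1 + 3 - 2q + 2q^2 - q^3  [12 crossings, <D> = -A^-18 + 2A^-14 - 2A^-10 + 3A^-6 - 2A^-2 + 2A^2 - A^6, w = -2]
V(D4) = -q^-3 + 2q^-2 - 2q^-1 + 3 - 2q + 2q^2 - q^3  [12 crossings, <D> = -A^-12 + 2A^-8 - 2A^-4 + 3 - 2A^4 + 2A^8 - A^12, w = 0]
why: V(q) takes 2 values over 4 diagrams, fixing the grouping


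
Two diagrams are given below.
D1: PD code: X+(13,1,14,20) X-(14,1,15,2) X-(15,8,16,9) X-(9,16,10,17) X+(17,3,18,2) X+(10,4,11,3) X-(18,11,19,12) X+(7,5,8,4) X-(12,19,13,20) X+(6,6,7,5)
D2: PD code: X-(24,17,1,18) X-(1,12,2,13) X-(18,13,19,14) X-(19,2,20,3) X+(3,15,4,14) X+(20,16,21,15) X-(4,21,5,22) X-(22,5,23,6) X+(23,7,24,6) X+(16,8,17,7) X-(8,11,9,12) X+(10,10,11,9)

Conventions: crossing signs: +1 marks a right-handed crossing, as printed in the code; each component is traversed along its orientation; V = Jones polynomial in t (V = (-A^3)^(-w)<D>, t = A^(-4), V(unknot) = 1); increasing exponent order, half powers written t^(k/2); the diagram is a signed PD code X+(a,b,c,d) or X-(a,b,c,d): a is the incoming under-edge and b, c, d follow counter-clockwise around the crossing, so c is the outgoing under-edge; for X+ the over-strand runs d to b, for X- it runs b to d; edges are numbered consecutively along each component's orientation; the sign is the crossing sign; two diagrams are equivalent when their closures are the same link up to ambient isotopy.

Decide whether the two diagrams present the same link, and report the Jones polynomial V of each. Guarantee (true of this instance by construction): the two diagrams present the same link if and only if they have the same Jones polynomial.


same link: yes
V(D1) = -t^-4 + t^-3 + t^-1  [10 crossings, <D> = A^4 + A^12 - A^16, w = 0]
D2 (bracket A^-2 + A^6 - A^10; 12 crossings at w = -2): V = -t^-4 + t^-3 + t^-1
note: from 10 to 12 crossings by R-moves: one link, two diagrams


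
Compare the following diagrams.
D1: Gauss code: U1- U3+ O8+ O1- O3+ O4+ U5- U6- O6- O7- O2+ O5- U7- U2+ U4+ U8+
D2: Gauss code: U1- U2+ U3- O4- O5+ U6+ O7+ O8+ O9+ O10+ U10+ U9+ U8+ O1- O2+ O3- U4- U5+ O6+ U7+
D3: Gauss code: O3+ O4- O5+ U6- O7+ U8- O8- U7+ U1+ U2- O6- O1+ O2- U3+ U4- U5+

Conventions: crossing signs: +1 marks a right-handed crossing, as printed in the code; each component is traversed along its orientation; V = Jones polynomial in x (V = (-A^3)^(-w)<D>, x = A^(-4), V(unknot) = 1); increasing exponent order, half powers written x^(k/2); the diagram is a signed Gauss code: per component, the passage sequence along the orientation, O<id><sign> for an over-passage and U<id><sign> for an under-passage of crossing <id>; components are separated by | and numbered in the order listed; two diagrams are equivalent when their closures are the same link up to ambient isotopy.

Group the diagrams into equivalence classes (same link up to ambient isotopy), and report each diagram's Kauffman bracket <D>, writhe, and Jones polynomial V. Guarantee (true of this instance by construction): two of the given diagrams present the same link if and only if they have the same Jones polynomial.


equivalence classes: {D1, D2, D3}
D1 (bracket 1; 8 crossings at w = 0): V = 1
V(D2) = 1  (w +4, c 10, <D> = A^12)
V(D3) = 1  [8 crossings, <D> = 1, w = 0]
key observation: one V(x) for all 3 diagrams — one class (guaranteed)


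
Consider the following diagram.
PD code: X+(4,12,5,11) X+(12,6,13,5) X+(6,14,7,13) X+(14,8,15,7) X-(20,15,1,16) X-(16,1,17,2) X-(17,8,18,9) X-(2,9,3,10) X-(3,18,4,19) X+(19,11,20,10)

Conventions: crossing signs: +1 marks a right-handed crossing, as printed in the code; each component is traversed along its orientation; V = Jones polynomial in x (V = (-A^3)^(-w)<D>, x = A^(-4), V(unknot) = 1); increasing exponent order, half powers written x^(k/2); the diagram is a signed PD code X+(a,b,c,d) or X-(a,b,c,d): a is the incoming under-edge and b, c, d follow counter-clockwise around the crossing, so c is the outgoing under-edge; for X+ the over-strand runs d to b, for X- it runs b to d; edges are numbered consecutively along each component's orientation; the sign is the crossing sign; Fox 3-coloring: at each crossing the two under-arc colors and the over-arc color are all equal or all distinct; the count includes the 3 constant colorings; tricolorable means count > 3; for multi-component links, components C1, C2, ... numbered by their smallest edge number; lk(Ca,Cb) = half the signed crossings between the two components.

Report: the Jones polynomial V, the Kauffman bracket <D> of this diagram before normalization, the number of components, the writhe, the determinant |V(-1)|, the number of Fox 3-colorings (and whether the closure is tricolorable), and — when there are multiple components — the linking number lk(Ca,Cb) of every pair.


V(x) = -x^-3 + x^-2 - x^-1 + 3 - x + x^2 - x^3
bracket: -A^-12 + A^-8 - A^-4 + 3 - A^4 + A^8 - A^12, w = 0
1 component, writhe 0, over 10 crossings
det 9, colorings 27 of 3^10 — tricolorable
observation: |V(-1)| = 9: so tricolorable, since 3 divides 9


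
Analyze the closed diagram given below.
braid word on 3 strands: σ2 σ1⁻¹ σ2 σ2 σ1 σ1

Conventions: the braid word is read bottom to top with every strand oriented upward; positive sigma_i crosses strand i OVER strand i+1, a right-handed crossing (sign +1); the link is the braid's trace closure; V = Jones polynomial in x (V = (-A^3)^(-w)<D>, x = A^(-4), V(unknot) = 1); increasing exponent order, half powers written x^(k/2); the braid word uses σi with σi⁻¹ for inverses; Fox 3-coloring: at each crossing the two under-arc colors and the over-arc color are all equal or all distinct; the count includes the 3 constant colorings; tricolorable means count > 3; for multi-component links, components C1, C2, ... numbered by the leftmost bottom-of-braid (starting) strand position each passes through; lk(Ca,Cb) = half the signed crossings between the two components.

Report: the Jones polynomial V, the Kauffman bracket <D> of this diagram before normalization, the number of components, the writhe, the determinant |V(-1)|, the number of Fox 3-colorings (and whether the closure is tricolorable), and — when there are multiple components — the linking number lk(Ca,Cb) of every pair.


V(x) = x - x^2 + 2x^3 - x^4 + x^5 - x^6
bracket: -A^-12 + A^-8 - A^-4 + 2 - A^4 + A^8, w = +4
1 component, writhe +4, over 6 crossings
det 7, colorings 3 of 3^6 — not tricolorable
observation: det 7 = |V(-1)|; not divisible by 3, so not tricolorable


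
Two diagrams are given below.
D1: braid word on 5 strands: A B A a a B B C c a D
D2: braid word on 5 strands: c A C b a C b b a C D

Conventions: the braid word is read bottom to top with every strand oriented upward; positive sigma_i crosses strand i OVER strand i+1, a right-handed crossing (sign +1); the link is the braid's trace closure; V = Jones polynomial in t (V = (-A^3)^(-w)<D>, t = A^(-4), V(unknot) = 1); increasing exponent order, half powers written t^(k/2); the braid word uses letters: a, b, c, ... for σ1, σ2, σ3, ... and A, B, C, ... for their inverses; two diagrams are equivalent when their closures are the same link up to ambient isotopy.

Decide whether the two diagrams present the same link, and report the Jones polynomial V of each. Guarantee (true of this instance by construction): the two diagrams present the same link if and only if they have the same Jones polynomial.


equivalent: no
V(D1) = t^(-9/2) - t^(-5/2) - t^(-3/2) - t^(-1/2)  (w -3, c 11, <D> = A^-7 + A^-3 + A - A^9)
V(D2) = -t^(-3/2) + t^(-1/2) - 2t^(1/2) + t^(3/2) - 2t^(5/2) + t^(7/2)  [11 crossings, <D> = -A^-11 + 2A^-7 - A^-3 + 2A - A^5 + A^9, w = +1]
key observation: 2 classes among 2 diagrams; unequal V(t) rules out equality
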